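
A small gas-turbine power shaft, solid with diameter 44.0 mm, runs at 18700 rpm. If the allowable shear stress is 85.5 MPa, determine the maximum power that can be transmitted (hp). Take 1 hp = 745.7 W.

3760 hp

J = πd⁴/32 = π(0.0440)⁴/32 = 3.680×10^-7 m⁴.
T_max = τ_allow·J/r = 8.55×10^7 × 3.680×10^-7 / 0.0220 = 1430 N·m.
ω = 2π·18700/60 = 1958 rad/s, so P_max = T_max·ω = 2.800×10^6 W.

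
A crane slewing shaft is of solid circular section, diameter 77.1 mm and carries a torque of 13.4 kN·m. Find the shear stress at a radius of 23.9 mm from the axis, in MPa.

92.3 MPa

J = πd⁴/32 = π(0.0771)⁴/32 = 3.469×10^-6 m⁴.
Shear stress varies linearly with radius: τ = T·r/J = 13400 × 0.0239 / 3.469×10^-6 = 9.232×10^7 Pa.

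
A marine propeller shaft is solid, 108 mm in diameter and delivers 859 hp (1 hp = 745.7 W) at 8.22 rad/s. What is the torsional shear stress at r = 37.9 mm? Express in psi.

ω = 8.22 rad/s, so T = P/ω = 859×745.7 / 8.220 = 77930 N·m.
J = πd⁴/32 = π(0.108)⁴/32 = 1.336×10^-5 m⁴.
Shear stress varies linearly with radius: τ = T·r/J = 77930 × 0.0379 / 1.336×10^-5 = 2.211×10^8 Pa.

32100 psi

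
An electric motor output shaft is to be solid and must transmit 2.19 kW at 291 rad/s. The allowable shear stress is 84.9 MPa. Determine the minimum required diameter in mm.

ω = 291 rad/s, so T = P/ω = 2.19×10³ / 291.0 = 7.526 N·m.
For a solid shaft τ_max = 16T/(πd³), so d = (16T/(π τ_allow))^(1/3) = (16·7.526/(π·8.49×10^7))^(1/3) = 0.007671 m.

7.67 mm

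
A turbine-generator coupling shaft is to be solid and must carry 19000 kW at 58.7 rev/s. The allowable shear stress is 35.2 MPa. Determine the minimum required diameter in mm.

195 mm

ω = 2π·58.7 = 368.8 rad/s, so T = P/ω = 19000×10³ / 368.8 = 51520 N·m.
For a solid shaft τ_max = 16T/(πd³), so d = (16T/(π τ_allow))^(1/3) = (16·51520/(π·3.52×10^7))^(1/3) = 0.1953 m.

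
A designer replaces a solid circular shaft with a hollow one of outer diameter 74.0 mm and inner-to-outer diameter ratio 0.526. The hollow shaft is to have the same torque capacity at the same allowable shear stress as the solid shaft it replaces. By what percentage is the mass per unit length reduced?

Equal τ_max and T ⇒ the solid shaft needs d_s³ = d_o³(1−k⁴), so d_s = 74.0·(1−0.526⁴)^(1/3) = 72.06 mm.
Area ratio A_h/A_s = d_o²(1−k²)/d_s² = (1−k²)/(1−k⁴)^(2/3) = 0.7628.
Mass saving = 1 − 0.7628 = 23.7 %.

23.7 %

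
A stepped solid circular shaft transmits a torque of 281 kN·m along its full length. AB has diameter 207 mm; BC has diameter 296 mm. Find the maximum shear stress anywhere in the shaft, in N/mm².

161 N/mm²

Under the same torque, τ_max = 16T/(πd³) is largest where d is smallest — segment AB (d = 207 mm).
τ_max = 16·281000/(π·(0.207)³) = 1.613×10^8 Pa.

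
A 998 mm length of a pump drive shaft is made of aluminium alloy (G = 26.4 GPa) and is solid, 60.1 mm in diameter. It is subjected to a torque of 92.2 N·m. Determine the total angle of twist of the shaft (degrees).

J = πd⁴/32 = π(0.0601)⁴/32 = 1.281×10^-6 m⁴.
θ = T·L/(G·J) = 92.20 × 0.998 / (26.4×10⁹ × 1.281×10^-6) = 2.721×10^-3 rad.

0.156°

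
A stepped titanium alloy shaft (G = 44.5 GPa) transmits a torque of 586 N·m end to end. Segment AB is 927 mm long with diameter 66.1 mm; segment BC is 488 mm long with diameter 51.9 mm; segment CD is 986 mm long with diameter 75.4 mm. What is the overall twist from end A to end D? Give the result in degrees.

1.12°

J_AB = π(0.0661)⁴/32 = 1.87×10^-6 m⁴; J_BC = π(0.0519)⁴/32 = 7.12×10^-7 m⁴; J_CD = π(0.0754)⁴/32 = 3.17×10^-6 m⁴.
θ = (T/G)·Σ L_i/J_i = (586.0/44.5×10⁹)·(0.927/1.87×10^-6 + 0.488/7.12×10^-7 + 0.986/3.17×10^-6) = 0.01963 rad.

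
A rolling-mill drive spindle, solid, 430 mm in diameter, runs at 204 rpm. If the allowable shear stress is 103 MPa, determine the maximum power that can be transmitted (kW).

34400 kW

J = πd⁴/32 = π(0.430)⁴/32 = 3.356×10^-3 m⁴.
T_max = τ_allow·J/r = 1.03×10^8 × 3.356×10^-3 / 0.215 = 1.608e6 N·m.
ω = 2π·204/60 = 21.36 rad/s, so P_max = T_max·ω = 3.435×10^7 W.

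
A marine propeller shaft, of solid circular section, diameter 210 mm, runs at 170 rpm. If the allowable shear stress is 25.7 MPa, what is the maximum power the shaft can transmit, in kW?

J = πd⁴/32 = π(0.210)⁴/32 = 1.909×10^-4 m⁴.
T_max = τ_allow·J/r = 2.57×10^7 × 1.909×10^-4 / 0.105 = 46730 N·m.
ω = 2π·170/60 = 17.80 rad/s, so P_max = T_max·ω = 8.320×10^5 W.

832 kW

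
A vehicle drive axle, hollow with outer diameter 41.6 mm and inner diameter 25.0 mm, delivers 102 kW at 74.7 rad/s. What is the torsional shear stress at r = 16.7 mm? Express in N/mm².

89.2 N/mm²

ω = 74.7 rad/s, so T = P/ω = 102×10³ / 74.70 = 1365 N·m.
J = π(d_o⁴ − d_i⁴)/32 = π(0.0416⁴ − 0.0250⁴)/32 = 2.557×10^-7 m⁴.
Shear stress varies linearly with radius: τ = T·r/J = 1365 × 0.0167 / 2.557×10^-7 = 8.919×10^7 Pa.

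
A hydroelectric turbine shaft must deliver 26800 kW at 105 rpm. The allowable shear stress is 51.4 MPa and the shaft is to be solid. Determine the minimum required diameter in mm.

ω = 2π·105/60 = 11.00 rad/s, so T = P/ω = 26800×10³ / 11.00 = 2.437e6 N·m.
For a solid shaft τ_max = 16T/(πd³), so d = (16T/(π τ_allow))^(1/3) = (16·2.437e6/(π·5.14×10^7))^(1/3) = 0.6227 m.

623 mm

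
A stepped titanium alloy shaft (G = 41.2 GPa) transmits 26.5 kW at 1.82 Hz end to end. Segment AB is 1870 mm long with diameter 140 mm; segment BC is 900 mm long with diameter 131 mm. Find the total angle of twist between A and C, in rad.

0.00454 rad

ω = 2π·1.82 = 11.44 rad/s, so T = P/ω = 26.5×10³ / 11.44 = 2317 N·m.
J_AB = π(0.140)⁴/32 = 3.77×10^-5 m⁴; J_BC = π(0.131)⁴/32 = 2.89×10^-5 m⁴.
θ = (T/G)·Σ L_i/J_i = (2317/41.2×10⁹)·(1.87/3.77×10^-5 + 0.900/2.89×10^-5) = 4.540×10^-3 rad.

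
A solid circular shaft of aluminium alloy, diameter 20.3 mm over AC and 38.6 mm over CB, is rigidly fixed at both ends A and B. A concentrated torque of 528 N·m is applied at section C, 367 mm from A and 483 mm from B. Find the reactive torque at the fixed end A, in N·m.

Compatibility: T_A·a/J_AC = T_B·b/J_CB with T_A + T_B = T₀.
J_AC = 1.67×10^-8 m⁴, J_CB = 2.18×10^-7 m⁴, so T_A = T₀·(J_AC/a)/((J_AC/a)+(J_CB/b)) = 48.29 N·m, T_B = 479.7 N·m.

48.3 N·m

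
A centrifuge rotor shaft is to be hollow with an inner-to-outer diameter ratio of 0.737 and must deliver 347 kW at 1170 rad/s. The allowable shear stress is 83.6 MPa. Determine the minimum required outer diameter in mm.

29.5 mm

ω = 1170 rad/s, so T = P/ω = 347×10³ / 1170 = 296.6 N·m.
For a hollow shaft with d_i/d_o = 0.737: τ_max = 16T/(π d_o³ (1−k⁴)), so d_o = [16T/(π τ_allow (1−k⁴))]^(1/3) = [16·296.6/(π·8.36×10^7·0.7050)]^(1/3) = 0.02948 m.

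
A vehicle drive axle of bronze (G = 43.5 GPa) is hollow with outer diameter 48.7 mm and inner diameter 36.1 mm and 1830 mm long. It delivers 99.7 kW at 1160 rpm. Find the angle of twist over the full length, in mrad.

ω = 2π·1160/60 = 121.5 rad/s, so T = P/ω = 99.7×10³ / 121.5 = 820.7 N·m.
J = π(d_o⁴ − d_i⁴)/32 = π(0.0487⁴ − 0.0361⁴)/32 = 3.855×10^-7 m⁴.
θ = T·L/(G·J) = 820.7 × 1.83 / (43.5×10⁹ × 3.855×10^-7) = 0.08957 rad.

89.6 mrad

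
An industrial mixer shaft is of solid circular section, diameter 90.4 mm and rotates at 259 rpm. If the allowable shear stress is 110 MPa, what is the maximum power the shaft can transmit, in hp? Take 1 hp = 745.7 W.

580 hp

J = πd⁴/32 = π(0.0904)⁴/32 = 6.557×10^-6 m⁴.
T_max = τ_allow·J/r = 1.10×10^8 × 6.557×10^-6 / 0.0452 = 15960 N·m.
ω = 2π·259/60 = 27.12 rad/s, so P_max = T_max·ω = 4.328×10^5 W.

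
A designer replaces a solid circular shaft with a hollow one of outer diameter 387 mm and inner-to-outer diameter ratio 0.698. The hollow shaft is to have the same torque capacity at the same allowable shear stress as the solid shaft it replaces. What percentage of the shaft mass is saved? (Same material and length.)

38.6 %

Equal τ_max and T ⇒ the solid shaft needs d_s³ = d_o³(1−k⁴), so d_s = 387·(1−0.698⁴)^(1/3) = 353.6 mm.
Area ratio A_h/A_s = d_o²(1−k²)/d_s² = (1−k²)/(1−k⁴)^(2/3) = 0.6143.
Mass saving = 1 − 0.6143 = 38.6 %.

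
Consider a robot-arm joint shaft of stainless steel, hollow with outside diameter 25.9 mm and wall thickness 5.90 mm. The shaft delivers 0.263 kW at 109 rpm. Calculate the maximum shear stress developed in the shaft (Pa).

ω = 2π·109/60 = 11.41 rad/s, so T = P/ω = 0.263×10³ / 11.41 = 23.04 N·m.
J = π(d_o⁴ − d_i⁴)/32 = π(0.0259⁴ − 0.0141⁴)/32 = 4.030×10^-8 m⁴.
τ_max = T·r/J = 23.04 × 0.0129 / 4.030×10^-8 = 7.405×10^6 Pa.

7.40e6 Pa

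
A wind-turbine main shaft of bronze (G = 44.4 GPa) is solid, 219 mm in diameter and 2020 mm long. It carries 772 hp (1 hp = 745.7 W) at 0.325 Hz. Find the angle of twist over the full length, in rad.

ω = 2π·0.325 = 2.042 rad/s, so T = P/ω = 772×745.7 / 2.042 = 281900 N·m.
J = πd⁴/32 = π(0.219)⁴/32 = 2.258×10^-4 m⁴.
θ = T·L/(G·J) = 281900 × 2.02 / (44.4×10⁹ × 2.258×10^-4) = 0.05680 rad.

0.0568 rad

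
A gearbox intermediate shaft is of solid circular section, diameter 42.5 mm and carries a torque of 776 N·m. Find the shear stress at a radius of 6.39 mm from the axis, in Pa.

1.55e7 Pa

J = πd⁴/32 = π(0.0425)⁴/32 = 3.203×10^-7 m⁴.
Shear stress varies linearly with radius: τ = T·r/J = 776.0 × 0.00639 / 3.203×10^-7 = 1.548×10^7 Pa.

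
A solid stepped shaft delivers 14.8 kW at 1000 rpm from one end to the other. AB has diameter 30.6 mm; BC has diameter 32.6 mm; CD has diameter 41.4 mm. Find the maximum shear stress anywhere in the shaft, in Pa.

ω = 2π·1000/60 = 104.7 rad/s, so T = P/ω = 14.8×10³ / 104.7 = 141.3 N·m.
Under the same torque, τ_max = 16T/(πd³) is largest where d is smallest — segment AB (d = 30.6 mm).
τ_max = 16·141.3/(π·(0.0306)³) = 2.512×10^7 Pa.

2.51e7 Pa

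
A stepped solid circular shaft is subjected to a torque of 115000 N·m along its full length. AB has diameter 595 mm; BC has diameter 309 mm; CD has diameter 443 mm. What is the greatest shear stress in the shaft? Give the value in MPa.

Under the same torque, τ_max = 16T/(πd³) is largest where d is smallest — segment BC (d = 309 mm).
τ_max = 16·115000/(π·(0.309)³) = 1.985×10^7 Pa.

19.9 MPa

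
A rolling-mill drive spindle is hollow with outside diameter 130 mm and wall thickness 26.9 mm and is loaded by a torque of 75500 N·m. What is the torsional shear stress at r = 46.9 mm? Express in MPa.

143 MPa

J = π(d_o⁴ − d_i⁴)/32 = π(0.130⁴ − 0.0762⁴)/32 = 2.473×10^-5 m⁴.
Shear stress varies linearly with radius: τ = T·r/J = 75500 × 0.0469 / 2.473×10^-5 = 1.432×10^8 Pa.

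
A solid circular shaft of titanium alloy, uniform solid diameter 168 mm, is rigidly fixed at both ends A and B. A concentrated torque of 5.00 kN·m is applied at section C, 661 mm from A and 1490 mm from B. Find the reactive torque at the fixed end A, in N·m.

3460 N·m

With uniform GJ and both ends fixed, compatibility θ_AC = θ_CB gives T_A·a = T_B·b, together with T_A + T_B = T₀.
T_A = T₀·b/(a+b) = 5000·1490/2151 = 3464 N·m; T_B = 1536 N·m.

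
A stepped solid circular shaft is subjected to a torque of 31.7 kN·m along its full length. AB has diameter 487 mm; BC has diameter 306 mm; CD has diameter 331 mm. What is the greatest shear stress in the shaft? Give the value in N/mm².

Under the same torque, τ_max = 16T/(πd³) is largest where d is smallest — segment BC (d = 306 mm).
τ_max = 16·31700/(π·(0.306)³) = 5.635×10^6 Pa.

5.63 N/mm²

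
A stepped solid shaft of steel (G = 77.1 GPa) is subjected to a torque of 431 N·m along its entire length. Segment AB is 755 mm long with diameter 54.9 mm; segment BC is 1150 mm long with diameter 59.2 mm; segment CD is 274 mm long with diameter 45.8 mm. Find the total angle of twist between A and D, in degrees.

J_AB = π(0.0549)⁴/32 = 8.92×10^-7 m⁴; J_BC = π(0.0592)⁴/32 = 1.21×10^-6 m⁴; J_CD = π(0.0458)⁴/32 = 4.32×10^-7 m⁴.
θ = (T/G)·Σ L_i/J_i = (431.0/77.1×10⁹)·(0.755/8.92×10^-7 + 1.15/1.21×10^-6 + 0.274/4.32×10^-7) = 0.01361 rad.

0.780°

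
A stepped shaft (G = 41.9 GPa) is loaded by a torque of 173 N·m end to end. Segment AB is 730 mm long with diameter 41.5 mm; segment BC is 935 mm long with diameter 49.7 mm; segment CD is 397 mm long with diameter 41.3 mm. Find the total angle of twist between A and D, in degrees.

J_AB = π(0.0415)⁴/32 = 2.91×10^-7 m⁴; J_BC = π(0.0497)⁴/32 = 5.99×10^-7 m⁴; J_CD = π(0.0413)⁴/32 = 2.86×10^-7 m⁴.
θ = (T/G)·Σ L_i/J_i = (173.0/41.9×10⁹)·(0.730/2.91×10^-7 + 0.935/5.99×10^-7 + 0.397/2.86×10^-7) = 0.02253 rad.

1.29°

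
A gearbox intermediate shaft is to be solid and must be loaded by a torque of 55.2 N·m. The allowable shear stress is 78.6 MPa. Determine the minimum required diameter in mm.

For a solid shaft τ_max = 16T/(πd³), so d = (16T/(π τ_allow))^(1/3) = (16·55.20/(π·7.86×10^7))^(1/3) = 0.01529 m.

15.3 mm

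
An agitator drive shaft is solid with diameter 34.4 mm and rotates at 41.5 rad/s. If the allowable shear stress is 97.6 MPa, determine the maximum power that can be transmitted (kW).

J = πd⁴/32 = π(0.0344)⁴/32 = 1.375×10^-7 m⁴.
T_max = τ_allow·J/r = 9.76×10^7 × 1.375×10^-7 / 0.0172 = 780.1 N·m.
ω = 41.5 rad/s, so P_max = T_max·ω = 3.237×10^4 W.

32.4 kW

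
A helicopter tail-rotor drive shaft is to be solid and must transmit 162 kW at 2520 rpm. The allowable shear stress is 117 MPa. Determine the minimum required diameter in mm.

ω = 2π·2520/60 = 263.9 rad/s, so T = P/ω = 162×10³ / 263.9 = 613.9 N·m.
For a solid shaft τ_max = 16T/(πd³), so d = (16T/(π τ_allow))^(1/3) = (16·613.9/(π·1.17×10^8))^(1/3) = 0.02990 m.

29.9 mm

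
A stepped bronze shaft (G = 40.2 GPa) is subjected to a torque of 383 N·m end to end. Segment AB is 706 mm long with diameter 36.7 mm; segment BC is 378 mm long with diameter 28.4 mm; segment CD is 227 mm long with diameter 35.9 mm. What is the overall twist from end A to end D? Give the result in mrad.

107 mrad

J_AB = π(0.0367)⁴/32 = 1.78×10^-7 m⁴; J_BC = π(0.0284)⁴/32 = 6.39×10^-8 m⁴; J_CD = π(0.0359)⁴/32 = 1.63×10^-7 m⁴.
θ = (T/G)·Σ L_i/J_i = (383.0/40.2×10⁹)·(0.706/1.78×10^-7 + 0.378/6.39×10^-8 + 0.227/1.63×10^-7) = 0.1074 rad.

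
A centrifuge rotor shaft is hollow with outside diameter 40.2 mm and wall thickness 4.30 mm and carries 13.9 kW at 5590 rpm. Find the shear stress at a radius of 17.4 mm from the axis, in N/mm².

ω = 2π·5590/60 = 585.4 rad/s, so T = P/ω = 13.9×10³ / 585.4 = 23.75 N·m.
J = π(d_o⁴ − d_i⁴)/32 = π(0.0402⁴ − 0.0316⁴)/32 = 1.585×10^-7 m⁴.
Shear stress varies linearly with radius: τ = T·r/J = 23.75 × 0.0174 / 1.585×10^-7 = 2.607×10^6 Pa.

2.61 N/mm²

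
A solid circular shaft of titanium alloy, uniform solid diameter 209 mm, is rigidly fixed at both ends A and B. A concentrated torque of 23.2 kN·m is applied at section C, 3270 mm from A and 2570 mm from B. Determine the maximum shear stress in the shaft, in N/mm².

With uniform GJ and both ends fixed, compatibility θ_AC = θ_CB gives T_A·a = T_B·b, together with T_A + T_B = T₀.
T_A = T₀·b/(a+b) = 23200·2570/5840 = 10210 N·m; T_B = 12990 N·m.
τ in each portion: τ_AC = 5.70×10^6 Pa, τ_CB = 7.25×10^6 Pa; maximum is in CB.
τ_max = T_CB·r/J = 12990·0.104/1.87×10^-4 = 7.247×10^6 Pa.

7.25 N/mm²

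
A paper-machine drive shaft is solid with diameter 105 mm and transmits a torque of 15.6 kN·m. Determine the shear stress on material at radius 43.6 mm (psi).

J = πd⁴/32 = π(0.105)⁴/32 = 1.193×10^-5 m⁴.
Shear stress varies linearly with radius: τ = T·r/J = 15600 × 0.0436 / 1.193×10^-5 = 5.700×10^7 Pa.

8270 psi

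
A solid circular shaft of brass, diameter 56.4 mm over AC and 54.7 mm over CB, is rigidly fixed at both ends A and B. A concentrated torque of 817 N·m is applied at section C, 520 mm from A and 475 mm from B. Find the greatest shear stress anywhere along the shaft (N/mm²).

Compatibility: T_A·a/J_AC = T_B·b/J_CB with T_A + T_B = T₀.
J_AC = 9.93×10^-7 m⁴, J_CB = 8.79×10^-7 m⁴, so T_A = T₀·(J_AC/a)/((J_AC/a)+(J_CB/b)) = 415.0 N·m, T_B = 402.0 N·m.
τ in each portion: τ_AC = 1.18×10^7 Pa, τ_CB = 1.25×10^7 Pa; maximum is in CB.
τ_max = T_CB·r/J = 402.0·0.0274/8.79×10^-7 = 1.251×10^7 Pa.

12.5 N/mm²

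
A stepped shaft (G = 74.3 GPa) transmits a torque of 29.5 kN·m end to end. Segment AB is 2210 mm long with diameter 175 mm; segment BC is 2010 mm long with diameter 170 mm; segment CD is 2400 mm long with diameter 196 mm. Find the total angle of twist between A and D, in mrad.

25.8 mrad

J_AB = π(0.175)⁴/32 = 9.21×10^-5 m⁴; J_BC = π(0.170)⁴/32 = 8.20×10^-5 m⁴; J_CD = π(0.196)⁴/32 = 1.45×10^-4 m⁴.
θ = (T/G)·Σ L_i/J_i = (29500/74.3×10⁹)·(2.21/9.21×10^-5 + 2.01/8.20×10^-5 + 2.40/1.45×10^-4) = 0.02584 rad.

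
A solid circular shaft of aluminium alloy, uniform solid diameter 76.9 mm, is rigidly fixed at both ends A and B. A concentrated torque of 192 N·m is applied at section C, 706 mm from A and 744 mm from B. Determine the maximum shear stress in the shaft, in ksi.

0.160 ksi

With uniform GJ and both ends fixed, compatibility θ_AC = θ_CB gives T_A·a = T_B·b, together with T_A + T_B = T₀.
T_A = T₀·b/(a+b) = 192.0·744/1450 = 98.52 N·m; T_B = 93.48 N·m.
τ in each portion: τ_AC = 1.10×10^6 Pa, τ_CB = 1.05×10^6 Pa; maximum is in AC.
τ_max = T_AC·r/J = 98.52·0.0385/3.43×10^-6 = 1.103×10^6 Pa.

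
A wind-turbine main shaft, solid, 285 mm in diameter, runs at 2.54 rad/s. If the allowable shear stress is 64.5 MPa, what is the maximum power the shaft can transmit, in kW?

J = πd⁴/32 = π(0.285)⁴/32 = 6.477×10^-4 m⁴.
T_max = τ_allow·J/r = 6.45×10^7 × 6.477×10^-4 / 0.142 = 293200 N·m.
ω = 2.54 rad/s, so P_max = T_max·ω = 7.447×10^5 W.

745 kW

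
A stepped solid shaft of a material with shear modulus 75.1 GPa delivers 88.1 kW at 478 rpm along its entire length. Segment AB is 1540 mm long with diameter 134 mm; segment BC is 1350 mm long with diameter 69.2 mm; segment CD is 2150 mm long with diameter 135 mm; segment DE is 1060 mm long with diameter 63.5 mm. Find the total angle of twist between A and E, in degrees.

ω = 2π·478/60 = 50.06 rad/s, so T = P/ω = 88.1×10³ / 50.06 = 1760 N·m.
J_AB = π(0.134)⁴/32 = 3.17×10^-5 m⁴; J_BC = π(0.0692)⁴/32 = 2.25×10^-6 m⁴; J_CD = π(0.135)⁴/32 = 3.26×10^-5 m⁴; J_DE = π(0.0635)⁴/32 = 1.60×10^-6 m⁴.
θ = (T/G)·Σ L_i/J_i = (1760/75.1×10⁹)·(1.54/3.17×10^-5 + 1.35/2.25×10^-6 + 2.15/3.26×10^-5 + 1.06/1.60×10^-6) = 0.03230 rad.

1.85°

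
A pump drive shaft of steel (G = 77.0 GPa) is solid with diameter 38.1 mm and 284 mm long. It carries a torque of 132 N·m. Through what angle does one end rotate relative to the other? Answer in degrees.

0.135°

J = πd⁴/32 = π(0.0381)⁴/32 = 2.069×10^-7 m⁴.
θ = T·L/(G·J) = 132.0 × 0.284 / (77.0×10⁹ × 2.069×10^-7) = 2.353×10^-3 rad.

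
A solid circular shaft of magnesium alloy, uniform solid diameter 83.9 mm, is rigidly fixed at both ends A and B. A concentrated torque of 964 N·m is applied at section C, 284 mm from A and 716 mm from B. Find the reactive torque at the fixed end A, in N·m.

690 N·m

With uniform GJ and both ends fixed, compatibility θ_AC = θ_CB gives T_A·a = T_B·b, together with T_A + T_B = T₀.
T_A = T₀·b/(a+b) = 964.0·716/1000 = 690.2 N·m; T_B = 273.8 N·m.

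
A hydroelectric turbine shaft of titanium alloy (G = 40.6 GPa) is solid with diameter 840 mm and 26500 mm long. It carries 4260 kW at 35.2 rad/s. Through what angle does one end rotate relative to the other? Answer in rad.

ω = 35.2 rad/s, so T = P/ω = 4260×10³ / 35.20 = 121000 N·m.
J = πd⁴/32 = π(0.840)⁴/32 = 0.04888 m⁴.
θ = T·L/(G·J) = 121000 × 26.5 / (40.6×10⁹ × 0.04888) = 1.616×10^-3 rad.

0.00162 rad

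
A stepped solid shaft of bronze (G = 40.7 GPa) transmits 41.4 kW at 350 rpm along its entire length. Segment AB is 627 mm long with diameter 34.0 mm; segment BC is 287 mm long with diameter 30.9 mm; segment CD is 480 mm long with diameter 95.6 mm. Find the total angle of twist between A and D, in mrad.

223 mrad

ω = 2π·350/60 = 36.65 rad/s, so T = P/ω = 41.4×10³ / 36.65 = 1130 N·m.
J_AB = π(0.0340)⁴/32 = 1.31×10^-7 m⁴; J_BC = π(0.0309)⁴/32 = 8.95×10^-8 m⁴; J_CD = π(0.0956)⁴/32 = 8.20×10^-6 m⁴.
θ = (T/G)·Σ L_i/J_i = (1130/40.7×10⁹)·(0.627/1.31×10^-7 + 0.287/8.95×10^-8 + 0.480/8.20×10^-6) = 0.2233 rad.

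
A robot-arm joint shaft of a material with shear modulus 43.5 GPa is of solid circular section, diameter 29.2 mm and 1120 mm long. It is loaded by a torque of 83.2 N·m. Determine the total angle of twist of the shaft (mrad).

J = πd⁴/32 = π(0.0292)⁴/32 = 7.137×10^-8 m⁴.
θ = T·L/(G·J) = 83.20 × 1.12 / (43.5×10⁹ × 7.137×10^-8) = 0.03001 rad.

30.0 mrad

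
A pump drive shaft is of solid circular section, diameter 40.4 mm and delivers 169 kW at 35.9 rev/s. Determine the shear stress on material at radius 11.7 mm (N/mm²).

33.5 N/mm²

ω = 2π·35.9 = 225.6 rad/s, so T = P/ω = 169×10³ / 225.6 = 749.2 N·m.
J = πd⁴/32 = π(0.0404)⁴/32 = 2.615×10^-7 m⁴.
Shear stress varies linearly with radius: τ = T·r/J = 749.2 × 0.0117 / 2.615×10^-7 = 3.352×10^7 Pa.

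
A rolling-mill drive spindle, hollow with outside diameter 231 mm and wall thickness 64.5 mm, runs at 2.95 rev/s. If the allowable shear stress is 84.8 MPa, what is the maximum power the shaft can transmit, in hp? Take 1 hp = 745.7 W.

J = π(d_o⁴ − d_i⁴)/32 = π(0.231⁴ − 0.102⁴)/32 = 2.689×10^-4 m⁴.
T_max = τ_allow·J/r = 8.48×10^7 × 2.689×10^-4 / 0.116 = 197400 N·m.
ω = 2π·2.95 = 18.54 rad/s, so P_max = T_max·ω = 3.660×10^6 W.

4910 hp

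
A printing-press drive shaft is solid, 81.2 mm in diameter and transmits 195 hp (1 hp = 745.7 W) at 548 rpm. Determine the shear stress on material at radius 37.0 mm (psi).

3190 psi

ω = 2π·548/60 = 57.39 rad/s, so T = P/ω = 195×745.7 / 57.39 = 2534 N·m.
J = πd⁴/32 = π(0.0812)⁴/32 = 4.268×10^-6 m⁴.
Shear stress varies linearly with radius: τ = T·r/J = 2534 × 0.0370 / 4.268×10^-6 = 2.197×10^7 Pa.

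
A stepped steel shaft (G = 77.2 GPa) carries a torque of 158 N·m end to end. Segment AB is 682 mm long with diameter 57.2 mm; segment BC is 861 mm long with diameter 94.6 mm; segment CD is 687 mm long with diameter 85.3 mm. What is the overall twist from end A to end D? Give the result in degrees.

0.104°

J_AB = π(0.0572)⁴/32 = 1.05×10^-6 m⁴; J_BC = π(0.0946)⁴/32 = 7.86×10^-6 m⁴; J_CD = π(0.0853)⁴/32 = 5.20×10^-6 m⁴.
θ = (T/G)·Σ L_i/J_i = (158.0/77.2×10⁹)·(0.682/1.05×10^-6 + 0.861/7.86×10^-6 + 0.687/5.20×10^-6) = 1.823×10^-3 rad.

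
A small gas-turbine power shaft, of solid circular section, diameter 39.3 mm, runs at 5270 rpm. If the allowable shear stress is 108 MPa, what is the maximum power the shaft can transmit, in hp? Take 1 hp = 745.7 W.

J = πd⁴/32 = π(0.0393)⁴/32 = 2.342×10^-7 m⁴.
T_max = τ_allow·J/r = 1.08×10^8 × 2.342×10^-7 / 0.0196 = 1287 N·m.
ω = 2π·5270/60 = 551.9 rad/s, so P_max = T_max·ω = 7.103×10^5 W.

953 hp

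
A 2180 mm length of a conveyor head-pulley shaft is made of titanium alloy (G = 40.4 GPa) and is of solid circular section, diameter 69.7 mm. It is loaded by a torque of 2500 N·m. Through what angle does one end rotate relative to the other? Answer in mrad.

J = πd⁴/32 = π(0.0697)⁴/32 = 2.317×10^-6 m⁴.
θ = T·L/(G·J) = 2500 × 2.18 / (40.4×10⁹ × 2.317×10^-6) = 0.05822 rad.

58.2 mrad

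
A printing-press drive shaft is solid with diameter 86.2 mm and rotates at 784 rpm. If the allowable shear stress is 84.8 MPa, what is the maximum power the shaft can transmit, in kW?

876 kW

J = πd⁴/32 = π(0.0862)⁴/32 = 5.420×10^-6 m⁴.
T_max = τ_allow·J/r = 8.48×10^7 × 5.420×10^-6 / 0.0431 = 10660 N·m.
ω = 2π·784/60 = 82.10 rad/s, so P_max = T_max·ω = 8.756×10^5 W.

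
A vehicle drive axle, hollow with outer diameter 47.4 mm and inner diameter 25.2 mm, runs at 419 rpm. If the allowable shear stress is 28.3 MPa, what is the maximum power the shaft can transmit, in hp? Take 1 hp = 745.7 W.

J = π(d_o⁴ − d_i⁴)/32 = π(0.0474⁴ − 0.0252⁴)/32 = 4.560×10^-7 m⁴.
T_max = τ_allow·J/r = 2.83×10^7 × 4.560×10^-7 / 0.0237 = 544.5 N·m.
ω = 2π·419/60 = 43.88 rad/s, so P_max = T_max·ω = 2.389×10^4 W.

32.0 hp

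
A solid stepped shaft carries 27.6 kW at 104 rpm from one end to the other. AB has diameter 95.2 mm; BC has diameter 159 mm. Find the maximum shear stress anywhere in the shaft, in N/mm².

ω = 2π·104/60 = 10.89 rad/s, so T = P/ω = 27.6×10³ / 10.89 = 2534 N·m.
Under the same torque, τ_max = 16T/(πd³) is largest where d is smallest — segment AB (d = 95.2 mm).
τ_max = 16·2534/(π·(0.0952)³) = 1.496×10^7 Pa.

15.0 N/mm²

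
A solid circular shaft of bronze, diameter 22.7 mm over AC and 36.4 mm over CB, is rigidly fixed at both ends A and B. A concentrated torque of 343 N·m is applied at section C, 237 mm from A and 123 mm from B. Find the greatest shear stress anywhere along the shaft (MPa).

33.6 MPa

Compatibility: T_A·a/J_AC = T_B·b/J_CB with T_A + T_B = T₀.
J_AC = 2.61×10^-8 m⁴, J_CB = 1.72×10^-7 m⁴, so T_A = T₀·(J_AC/a)/((J_AC/a)+(J_CB/b)) = 24.96 N·m, T_B = 318.0 N·m.
τ in each portion: τ_AC = 1.09×10^7 Pa, τ_CB = 3.36×10^7 Pa; maximum is in CB.
τ_max = T_CB·r/J = 318.0·0.0182/1.72×10^-7 = 3.358×10^7 Pa.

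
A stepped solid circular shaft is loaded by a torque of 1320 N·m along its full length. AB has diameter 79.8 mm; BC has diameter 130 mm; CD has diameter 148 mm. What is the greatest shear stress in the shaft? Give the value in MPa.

Under the same torque, τ_max = 16T/(πd³) is largest where d is smallest — segment AB (d = 79.8 mm).
τ_max = 16·1320/(π·(0.0798)³) = 1.323×10^7 Pa.

13.2 MPa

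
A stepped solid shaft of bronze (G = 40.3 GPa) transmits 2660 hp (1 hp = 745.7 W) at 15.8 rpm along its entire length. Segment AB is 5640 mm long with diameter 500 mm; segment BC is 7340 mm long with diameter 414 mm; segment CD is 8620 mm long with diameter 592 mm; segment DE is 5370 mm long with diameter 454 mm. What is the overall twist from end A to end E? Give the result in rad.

0.163 rad

ω = 2π·15.8/60 = 1.655 rad/s, so T = P/ω = 2660×745.7 / 1.655 = 1.199e6 N·m.
J_AB = π(0.500)⁴/32 = 6.14×10^-3 m⁴; J_BC = π(0.414)⁴/32 = 2.88×10^-3 m⁴; J_CD = π(0.592)⁴/32 = 0.0121 m⁴; J_DE = π(0.454)⁴/32 = 4.17×10^-3 m⁴.
θ = (T/G)·Σ L_i/J_i = (1.199e6/40.3×10⁹)·(5.64/6.14×10^-3 + 7.34/2.88×10^-3 + 8.62/0.0121 + 5.37/4.17×10^-3) = 0.1626 rad.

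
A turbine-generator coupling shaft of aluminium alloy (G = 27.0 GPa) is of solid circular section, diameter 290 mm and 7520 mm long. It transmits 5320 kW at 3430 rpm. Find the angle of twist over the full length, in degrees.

ω = 2π·3430/60 = 359.2 rad/s, so T = P/ω = 5320×10³ / 359.2 = 14810 N·m.
J = πd⁴/32 = π(0.290)⁴/32 = 6.944×10^-4 m⁴.
θ = T·L/(G·J) = 14810 × 7.52 / (27.0×10⁹ × 6.944×10^-4) = 5.941×10^-3 rad.

0.340°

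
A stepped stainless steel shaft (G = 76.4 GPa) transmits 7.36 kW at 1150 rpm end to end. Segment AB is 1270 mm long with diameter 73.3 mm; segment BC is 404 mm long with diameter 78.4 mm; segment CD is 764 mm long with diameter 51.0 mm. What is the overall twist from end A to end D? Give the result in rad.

ω = 2π·1150/60 = 120.4 rad/s, so T = P/ω = 7.36×10³ / 120.4 = 61.12 N·m.
J_AB = π(0.0733)⁴/32 = 2.83×10^-6 m⁴; J_BC = π(0.0784)⁴/32 = 3.71×10^-6 m⁴; J_CD = π(0.0510)⁴/32 = 6.64×10^-7 m⁴.
θ = (T/G)·Σ L_i/J_i = (61.12/76.4×10⁹)·(1.27/2.83×10^-6 + 0.404/3.71×10^-6 + 0.764/6.64×10^-7) = 1.366×10^-3 rad.

0.00137 rad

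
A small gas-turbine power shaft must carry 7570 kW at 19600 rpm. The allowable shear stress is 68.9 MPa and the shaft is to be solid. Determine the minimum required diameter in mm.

ω = 2π·19600/60 = 2053 rad/s, so T = P/ω = 7570×10³ / 2053 = 3688 N·m.
For a solid shaft τ_max = 16T/(πd³), so d = (16T/(π τ_allow))^(1/3) = (16·3688/(π·6.89×10^7))^(1/3) = 0.06484 m.

64.8 mm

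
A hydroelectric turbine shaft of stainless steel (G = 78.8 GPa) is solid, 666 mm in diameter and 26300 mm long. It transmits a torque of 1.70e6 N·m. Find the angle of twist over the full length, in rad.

J = πd⁴/32 = π(0.666)⁴/32 = 0.01932 m⁴.
θ = T·L/(G·J) = 1.700e6 × 26.3 / (78.8×10⁹ × 0.01932) = 0.02938 rad.

0.0294 rad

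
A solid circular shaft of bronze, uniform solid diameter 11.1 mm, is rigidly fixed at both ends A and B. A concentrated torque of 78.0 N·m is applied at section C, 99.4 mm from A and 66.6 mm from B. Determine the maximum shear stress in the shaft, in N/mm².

With uniform GJ and both ends fixed, compatibility θ_AC = θ_CB gives T_A·a = T_B·b, together with T_A + T_B = T₀.
T_A = T₀·b/(a+b) = 78.00·66.6/166.0 = 31.29 N·m; T_B = 46.71 N·m.
τ in each portion: τ_AC = 1.17×10^8 Pa, τ_CB = 1.74×10^8 Pa; maximum is in CB.
τ_max = T_CB·r/J = 46.71·0.00555/1.49×10^-9 = 1.739×10^8 Pa.

174 N/mm²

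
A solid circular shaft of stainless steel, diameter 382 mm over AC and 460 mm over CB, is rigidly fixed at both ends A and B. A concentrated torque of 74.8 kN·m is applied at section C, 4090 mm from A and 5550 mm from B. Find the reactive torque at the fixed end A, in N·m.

29300 N·m

Compatibility: T_A·a/J_AC = T_B·b/J_CB with T_A + T_B = T₀.
J_AC = 2.09×10^-3 m⁴, J_CB = 4.40×10^-3 m⁴, so T_A = T₀·(J_AC/a)/((J_AC/a)+(J_CB/b)) = 29340 N·m, T_B = 45460 N·m.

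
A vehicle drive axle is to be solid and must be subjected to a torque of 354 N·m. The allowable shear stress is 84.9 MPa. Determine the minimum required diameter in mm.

For a solid shaft τ_max = 16T/(πd³), so d = (16T/(π τ_allow))^(1/3) = (16·354.0/(π·8.49×10^7))^(1/3) = 0.02769 m.

27.7 mm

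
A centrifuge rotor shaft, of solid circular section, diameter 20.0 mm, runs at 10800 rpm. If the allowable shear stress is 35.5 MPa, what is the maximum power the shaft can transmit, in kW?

J = πd⁴/32 = π(0.0200)⁴/32 = 1.571×10^-8 m⁴.
T_max = τ_allow·J/r = 3.55×10^7 × 1.571×10^-8 / 0.0100 = 55.76 N·m.
ω = 2π·10800/60 = 1131 rad/s, so P_max = T_max·ω = 6.307×10^4 W.

63.1 kW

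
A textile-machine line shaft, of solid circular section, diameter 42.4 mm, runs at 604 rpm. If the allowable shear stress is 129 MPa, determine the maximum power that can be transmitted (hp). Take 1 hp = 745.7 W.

J = πd⁴/32 = π(0.0424)⁴/32 = 3.173×10^-7 m⁴.
T_max = τ_allow·J/r = 1.29×10^8 × 3.173×10^-7 / 0.0212 = 1931 N·m.
ω = 2π·604/60 = 63.25 rad/s, so P_max = T_max·ω = 1.221×10^5 W.

164 hp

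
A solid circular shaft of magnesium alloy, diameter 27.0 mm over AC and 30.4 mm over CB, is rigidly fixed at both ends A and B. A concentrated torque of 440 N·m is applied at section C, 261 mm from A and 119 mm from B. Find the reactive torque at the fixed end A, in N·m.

Compatibility: T_A·a/J_AC = T_B·b/J_CB with T_A + T_B = T₀.
J_AC = 5.22×10^-8 m⁴, J_CB = 8.38×10^-8 m⁴, so T_A = T₀·(J_AC/a)/((J_AC/a)+(J_CB/b)) = 97.24 N·m, T_B = 342.8 N·m.

97.2 N·m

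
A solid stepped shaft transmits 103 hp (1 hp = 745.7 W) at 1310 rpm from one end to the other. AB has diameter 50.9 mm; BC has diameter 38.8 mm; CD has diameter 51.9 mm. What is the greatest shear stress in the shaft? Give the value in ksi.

7.08 ksi

ω = 2π·1310/60 = 137.2 rad/s, so T = P/ω = 103×745.7 / 137.2 = 559.9 N·m.
Under the same torque, τ_max = 16T/(πd³) is largest where d is smallest — segment BC (d = 38.8 mm).
τ_max = 16·559.9/(π·(0.0388)³) = 4.882×10^7 Pa.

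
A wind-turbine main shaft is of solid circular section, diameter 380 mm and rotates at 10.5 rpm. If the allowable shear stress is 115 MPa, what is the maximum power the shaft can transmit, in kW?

J = πd⁴/32 = π(0.380)⁴/32 = 2.047×10^-3 m⁴.
T_max = τ_allow·J/r = 1.15×10^8 × 2.047×10^-3 / 0.190 = 1.239e6 N·m.
ω = 2π·10.5/60 = 1.100 rad/s, so P_max = T_max·ω = 1.362×10^6 W.

1360 kW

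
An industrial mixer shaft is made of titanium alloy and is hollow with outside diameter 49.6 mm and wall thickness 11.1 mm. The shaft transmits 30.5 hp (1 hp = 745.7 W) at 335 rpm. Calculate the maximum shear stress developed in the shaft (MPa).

ω = 2π·335/60 = 35.08 rad/s, so T = P/ω = 30.5×745.7 / 35.08 = 648.3 N·m.
J = π(d_o⁴ − d_i⁴)/32 = π(0.0496⁴ − 0.0274⁴)/32 = 5.389×10^-7 m⁴.
τ_max = T·r/J = 648.3 × 0.0248 / 5.389×10^-7 = 2.984×10^7 Pa.

29.8 MPa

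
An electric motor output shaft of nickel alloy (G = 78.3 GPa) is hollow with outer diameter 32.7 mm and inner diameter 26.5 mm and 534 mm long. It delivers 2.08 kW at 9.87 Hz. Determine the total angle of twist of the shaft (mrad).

ω = 2π·9.87 = 62.02 rad/s, so T = P/ω = 2.08×10³ / 62.02 = 33.54 N·m.
J = π(d_o⁴ − d_i⁴)/32 = π(0.0327⁴ − 0.0265⁴)/32 = 6.384×10^-8 m⁴.
θ = T·L/(G·J) = 33.54 × 0.534 / (78.3×10⁹ × 6.384×10^-8) = 3.583×10^-3 rad.

3.58 mrad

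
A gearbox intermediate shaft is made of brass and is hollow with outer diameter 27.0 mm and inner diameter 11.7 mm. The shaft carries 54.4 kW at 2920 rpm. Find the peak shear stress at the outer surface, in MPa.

47.7 MPa

ω = 2π·2920/60 = 305.8 rad/s, so T = P/ω = 54.4×10³ / 305.8 = 177.9 N·m.
J = π(d_o⁴ − d_i⁴)/32 = π(0.0270⁴ − 0.0117⁴)/32 = 5.033×10^-8 m⁴.
τ_max = T·r/J = 177.9 × 0.0135 / 5.033×10^-8 = 4.772×10^7 Pa.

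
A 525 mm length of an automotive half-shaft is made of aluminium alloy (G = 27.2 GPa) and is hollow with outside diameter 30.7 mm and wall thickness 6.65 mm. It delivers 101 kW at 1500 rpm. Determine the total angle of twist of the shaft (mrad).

159 mrad

ω = 2π·1500/60 = 157.1 rad/s, so T = P/ω = 101×10³ / 157.1 = 643.0 N·m.
J = π(d_o⁴ − d_i⁴)/32 = π(0.0307⁴ − 0.0174⁴)/32 = 7.821×10^-8 m⁴.
θ = T·L/(G·J) = 643.0 × 0.525 / (27.2×10⁹ × 7.821×10^-8) = 0.1587 rad.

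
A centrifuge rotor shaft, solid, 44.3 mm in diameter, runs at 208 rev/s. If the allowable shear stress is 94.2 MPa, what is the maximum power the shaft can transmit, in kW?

2100 kW

J = πd⁴/32 = π(0.0443)⁴/32 = 3.781×10^-7 m⁴.
T_max = τ_allow·J/r = 9.42×10^7 × 3.781×10^-7 / 0.0221 = 1608 N·m.
ω = 2π·208 = 1307 rad/s, so P_max = T_max·ω = 2.102×10^6 W.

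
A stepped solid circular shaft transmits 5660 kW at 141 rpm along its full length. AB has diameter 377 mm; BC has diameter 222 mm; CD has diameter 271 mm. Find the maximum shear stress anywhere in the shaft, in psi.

ω = 2π·141/60 = 14.77 rad/s, so T = P/ω = 5660×10³ / 14.77 = 383300 N·m.
Under the same torque, τ_max = 16T/(πd³) is largest where d is smallest — segment BC (d = 222 mm).
τ_max = 16·383300/(π·(0.222)³) = 1.784×10^8 Pa.

25900 psi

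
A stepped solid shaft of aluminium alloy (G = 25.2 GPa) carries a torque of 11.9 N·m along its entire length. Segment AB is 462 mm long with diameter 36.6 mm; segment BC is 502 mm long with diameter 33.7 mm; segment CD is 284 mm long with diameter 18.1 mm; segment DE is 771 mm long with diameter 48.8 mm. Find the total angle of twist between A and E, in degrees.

J_AB = π(0.0366)⁴/32 = 1.76×10^-7 m⁴; J_BC = π(0.0337)⁴/32 = 1.27×10^-7 m⁴; J_CD = π(0.0181)⁴/32 = 1.05×10^-8 m⁴; J_DE = π(0.0488)⁴/32 = 5.57×10^-7 m⁴.
θ = (T/G)·Σ L_i/J_i = (11.90/25.2×10⁹)·(0.462/1.76×10^-7 + 0.502/1.27×10^-7 + 0.284/1.05×10^-8 + 0.771/5.57×10^-7) = 0.01649 rad.

0.945°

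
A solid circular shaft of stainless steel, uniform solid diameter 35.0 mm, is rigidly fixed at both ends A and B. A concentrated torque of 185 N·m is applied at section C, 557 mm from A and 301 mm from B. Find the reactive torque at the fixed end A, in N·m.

With uniform GJ and both ends fixed, compatibility θ_AC = θ_CB gives T_A·a = T_B·b, together with T_A + T_B = T₀.
T_A = T₀·b/(a+b) = 185.0·301/858.0 = 64.90 N·m; T_B = 120.1 N·m.

64.9 N·m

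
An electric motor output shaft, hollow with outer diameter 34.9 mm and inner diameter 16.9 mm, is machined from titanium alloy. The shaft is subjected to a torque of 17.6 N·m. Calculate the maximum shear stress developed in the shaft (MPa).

J = π(d_o⁴ − d_i⁴)/32 = π(0.0349⁴ − 0.0169⁴)/32 = 1.376×10^-7 m⁴.
τ_max = T·r/J = 17.60 × 0.0175 / 1.376×10^-7 = 2.231×10^6 Pa.

2.23 MPa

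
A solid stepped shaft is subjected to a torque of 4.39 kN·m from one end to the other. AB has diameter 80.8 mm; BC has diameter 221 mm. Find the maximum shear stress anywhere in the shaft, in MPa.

42.4 MPa

Under the same torque, τ_max = 16T/(πd³) is largest where d is smallest — segment AB (d = 80.8 mm).
τ_max = 16·4390/(π·(0.0808)³) = 4.238×10^7 Pa.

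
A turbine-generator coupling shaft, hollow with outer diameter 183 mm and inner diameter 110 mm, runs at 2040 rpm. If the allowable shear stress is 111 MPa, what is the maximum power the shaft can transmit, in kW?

24800 kW

J = π(d_o⁴ − d_i⁴)/32 = π(0.183⁴ − 0.110⁴)/32 = 9.573×10^-5 m⁴.
T_max = τ_allow·J/r = 1.11×10^8 × 9.573×10^-5 / 0.0915 = 116100 N·m.
ω = 2π·2040/60 = 213.6 rad/s, so P_max = T_max·ω = 2.481×10^7 W.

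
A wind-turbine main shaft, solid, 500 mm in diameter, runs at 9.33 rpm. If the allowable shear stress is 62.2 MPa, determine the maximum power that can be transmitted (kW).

1490 kW

J = πd⁴/32 = π(0.500)⁴/32 = 6.136×10^-3 m⁴.
T_max = τ_allow·J/r = 6.22×10^7 × 6.136×10^-3 / 0.250 = 1.527e6 N·m.
ω = 2π·9.33/60 = 0.9770 rad/s, so P_max = T_max·ω = 1.492×10^6 W.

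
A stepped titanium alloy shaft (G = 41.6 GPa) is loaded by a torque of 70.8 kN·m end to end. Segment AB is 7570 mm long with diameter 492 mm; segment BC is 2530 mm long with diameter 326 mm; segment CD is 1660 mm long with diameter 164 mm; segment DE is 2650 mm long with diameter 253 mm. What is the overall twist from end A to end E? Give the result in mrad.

57.1 mrad

J_AB = π(0.492)⁴/32 = 5.75×10^-3 m⁴; J_BC = π(0.326)⁴/32 = 1.11×10^-3 m⁴; J_CD = π(0.164)⁴/32 = 7.10×10^-5 m⁴; J_DE = π(0.253)⁴/32 = 4.02×10^-4 m⁴.
θ = (T/G)·Σ L_i/J_i = (70800/41.6×10⁹)·(7.57/5.75×10^-3 + 2.53/1.11×10^-3 + 1.66/7.10×10^-5 + 2.65/4.02×10^-4) = 0.05712 rad.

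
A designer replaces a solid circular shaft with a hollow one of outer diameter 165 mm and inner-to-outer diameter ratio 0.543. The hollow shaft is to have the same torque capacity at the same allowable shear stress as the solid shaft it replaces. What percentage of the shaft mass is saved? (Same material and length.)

25.1 %

Equal τ_max and T ⇒ the solid shaft needs d_s³ = d_o³(1−k⁴), so d_s = 165·(1−0.543⁴)^(1/3) = 160.1 mm.
Area ratio A_h/A_s = d_o²(1−k²)/d_s² = (1−k²)/(1−k⁴)^(2/3) = 0.7492.
Mass saving = 1 − 0.7492 = 25.1 %.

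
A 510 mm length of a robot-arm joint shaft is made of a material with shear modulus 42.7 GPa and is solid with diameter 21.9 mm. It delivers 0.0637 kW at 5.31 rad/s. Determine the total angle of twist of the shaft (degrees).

ω = 5.31 rad/s, so T = P/ω = 0.0637×10³ / 5.310 = 12.00 N·m.
J = πd⁴/32 = π(0.0219)⁴/32 = 2.258×10^-8 m⁴.
θ = T·L/(G·J) = 12.00 × 0.510 / (42.7×10⁹ × 2.258×10^-8) = 6.345×10^-3 rad.

0.364°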